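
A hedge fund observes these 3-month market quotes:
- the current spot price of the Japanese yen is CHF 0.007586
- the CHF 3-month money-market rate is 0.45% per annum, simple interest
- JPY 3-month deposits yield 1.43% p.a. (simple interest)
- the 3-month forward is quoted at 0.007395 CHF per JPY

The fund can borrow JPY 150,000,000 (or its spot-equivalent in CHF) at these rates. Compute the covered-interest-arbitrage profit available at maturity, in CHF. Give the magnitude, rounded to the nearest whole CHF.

CHF 25,965

T = 3/12 years.
Keep in JPY, deliver into the forward: 150,000,000·1.003575·0.007395 = CHF 1,113,215.57.
Swap to CHF now, deposit: 150,000,000·0.007586·1.001125 = CHF 1,139,180.14.
The quoted forward undervalues JPY, so borrow JPY, convert to CHF at spot, deposit the CHF at 0.45%, and buy JPY forward at 0.007395 to cover the loan.
The gap between the two covered legs is CHF 25,965.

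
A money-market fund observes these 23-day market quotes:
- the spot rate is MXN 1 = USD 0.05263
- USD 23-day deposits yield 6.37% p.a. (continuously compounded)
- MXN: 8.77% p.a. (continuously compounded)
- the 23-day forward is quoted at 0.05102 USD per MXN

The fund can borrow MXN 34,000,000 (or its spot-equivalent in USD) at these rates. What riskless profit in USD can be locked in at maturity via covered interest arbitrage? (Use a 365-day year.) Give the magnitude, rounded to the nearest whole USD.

USD 52,324

T = 23/365 years.
Invest the MXN and cover forward: 34,000,000 × 1.0055416 × 0.05102 = USD 1,744,292.90.
Convert at spot and invest in USD: 34,000,000 × 0.05263 × 1.004022039 = USD 1,796,617.12.
The quoted forward undervalues MXN, so borrow MXN, convert to USD at spot, deposit the USD at 6.37%, and buy MXN forward at 0.05102 to cover the loan.
Arbitrage profit = |1,744,292.90 − 1,796,617.12| = USD 52,324.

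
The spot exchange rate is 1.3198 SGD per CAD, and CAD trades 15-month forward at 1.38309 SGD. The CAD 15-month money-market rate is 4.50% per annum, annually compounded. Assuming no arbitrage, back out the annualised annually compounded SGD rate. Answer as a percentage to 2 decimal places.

8.49%

T = 15/12 years.
By CIP, F/S equals the SGD-to-CAD growth ratio: 1.38309/1.3198 = 1.0479542.
CAD growth factor: (1 + 0.0450)^(15/12) = 1.0565629.
That pins the SGD growth at 1.1072295.
Annualise: 1.1072295^(12/15) − 1 = 0.084901 = 8.49%.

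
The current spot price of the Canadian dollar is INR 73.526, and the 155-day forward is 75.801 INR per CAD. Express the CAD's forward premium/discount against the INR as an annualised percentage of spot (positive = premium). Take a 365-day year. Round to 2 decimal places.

+7.29%

T = 155/365 years.
CAD trades forward at +3.09414% vs spot over the period.
×(1/T) gives 7.29% p.a.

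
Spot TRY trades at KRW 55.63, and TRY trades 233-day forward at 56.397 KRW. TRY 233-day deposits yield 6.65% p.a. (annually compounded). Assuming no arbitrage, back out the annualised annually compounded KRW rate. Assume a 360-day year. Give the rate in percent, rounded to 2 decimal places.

T = 233/360 years.
F/S = 56.397/55.63 = 1.0137875 = (growth of KRW) / (growth of TRY).
The TRY side grows by (1 + 0.0665)^(233/360) = 1.042550.
That pins the KRW growth at 1.0569242.
r = 1.0569242^(360/233) − 1 = 0.089304 → 8.93%.

8.93%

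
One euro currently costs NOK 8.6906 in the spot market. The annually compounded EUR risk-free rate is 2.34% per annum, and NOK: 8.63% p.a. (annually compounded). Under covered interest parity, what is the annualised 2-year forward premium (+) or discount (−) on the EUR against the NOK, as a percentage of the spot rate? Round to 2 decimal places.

+6.34%

T = 2 years.
F = S · g_NOK/g_EUR = 8.6906 × 1.1800477/1.0473476 = 9.7917086.
(F − S)/S ÷ T = (9.7917086 − 8.6906)/8.6906/2 = 0.063351 → 6.34%.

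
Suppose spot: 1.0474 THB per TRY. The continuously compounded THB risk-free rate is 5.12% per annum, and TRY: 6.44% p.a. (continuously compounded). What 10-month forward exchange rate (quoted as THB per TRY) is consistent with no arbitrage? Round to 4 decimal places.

1.0359

T = 10/12 years.
THB accumulates by e^(0.0512×10/12) = 1.043590.
TRY growth factor: e^(0.0644×10/12) = 1.0551328.
CIP: F = S · (grow THB)/(grow TRY) = 1.0474 × 1.043590/1.0551328 = 1.035942 THB per TRY.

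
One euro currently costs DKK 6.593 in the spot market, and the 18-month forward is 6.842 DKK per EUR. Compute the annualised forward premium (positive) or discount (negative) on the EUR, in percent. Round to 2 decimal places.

T = 18/12 years.
Period premium: (6.842 − 6.593)/6.593 = 0.0377673.
Per annum: 0.0377673 / (18/12) = 0.025178 = 2.52%.

+2.52%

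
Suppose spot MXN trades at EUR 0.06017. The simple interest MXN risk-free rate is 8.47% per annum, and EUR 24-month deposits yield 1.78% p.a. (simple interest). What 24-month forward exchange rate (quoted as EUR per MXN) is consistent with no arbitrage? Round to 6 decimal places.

0.053285

T = 2 years.
Growth of 1 EUR over T: 1 + 0.0178×2 = 1.035600.
MXN growth factor: 1 + 0.0847×2 = 1.169400.
Forward (EUR per MXN) = 0.06017 × 1.035600 / 1.169400 = 0.05328549.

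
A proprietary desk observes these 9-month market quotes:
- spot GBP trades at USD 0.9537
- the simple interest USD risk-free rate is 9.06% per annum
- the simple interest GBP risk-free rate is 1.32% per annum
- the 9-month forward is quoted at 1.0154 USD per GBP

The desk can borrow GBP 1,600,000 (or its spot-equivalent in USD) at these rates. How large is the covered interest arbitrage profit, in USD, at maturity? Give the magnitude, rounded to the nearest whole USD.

T = 9/12 years.
Invest the GBP and cover forward: 1,600,000 × 1.009900 × 1.0154 = USD 1,640,723.94.
Convert at spot and invest in USD: 1,600,000 × 0.9537 × 1.067950 = USD 1,629,606.26.
The quoted forward overvalues GBP, so borrow USD, buy GBP at spot, deposit the GBP at 1.32%, and sell the proceeds forward at 1.0154.
The gap between the two covered legs is USD 11,118.

USD 11,118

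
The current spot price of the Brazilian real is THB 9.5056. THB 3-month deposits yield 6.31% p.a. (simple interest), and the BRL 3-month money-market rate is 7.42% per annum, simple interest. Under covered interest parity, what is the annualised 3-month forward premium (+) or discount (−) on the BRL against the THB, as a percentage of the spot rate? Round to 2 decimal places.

-1.09%

T = 3/12 years.
CIP forward (THB per BRL) = 9.5056 × 1.015775/1.018550 = 9.4797024.
Annualised premium = (F − S)/S × (1/T) = (9.4797024 − 9.5056)/9.5056 ÷ (3/12) = -1.09%.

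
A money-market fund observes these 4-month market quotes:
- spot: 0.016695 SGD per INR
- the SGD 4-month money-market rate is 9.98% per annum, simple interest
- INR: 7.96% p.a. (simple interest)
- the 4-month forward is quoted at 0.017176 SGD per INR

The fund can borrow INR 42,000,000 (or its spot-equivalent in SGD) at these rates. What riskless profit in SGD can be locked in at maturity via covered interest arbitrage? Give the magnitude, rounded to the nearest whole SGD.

T = 4/12 years.
Route A — deposit INR, sell forward: 42,000,000 × 1.02653333 × 0.017176 = SGD 740,532.93.
Route B — convert at spot, deposit SGD: 42,000,000 × 0.016695 × 1.03326667 = SGD 724,516.26.
The quoted forward overvalues INR, so borrow SGD, buy INR at spot, deposit the INR at 7.96%, and sell the proceeds forward at 0.017176.
Arbitrage profit = |740,532.93 − 724,516.26| = SGD 16,017.

SGD 16,017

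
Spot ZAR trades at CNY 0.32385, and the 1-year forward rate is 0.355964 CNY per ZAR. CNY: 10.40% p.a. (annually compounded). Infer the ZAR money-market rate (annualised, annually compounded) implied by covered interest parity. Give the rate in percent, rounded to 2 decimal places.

T = 1 year.
By CIP, F/S equals the CNY-to-ZAR growth ratio: 0.355964/0.32385 = 1.0991632.
The CNY side grows by (1 + 0.1040)^1 = 1.104000.
So the ZAR growth factor = 1.0044004.
Annualise: 1.0044004^(1/1) − 1 = 0.004400 = 0.44%.

0.44%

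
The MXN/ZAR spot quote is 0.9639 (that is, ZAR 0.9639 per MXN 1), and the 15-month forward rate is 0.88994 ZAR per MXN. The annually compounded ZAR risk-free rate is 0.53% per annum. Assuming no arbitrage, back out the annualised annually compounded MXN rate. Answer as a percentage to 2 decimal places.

T = 15/12 years.
By CIP, F/S equals the ZAR-to-MXN growth ratio: 0.88994/0.9639 = 0.9232700.
ZAR growth factor: (1 + 0.0053)^(15/12) = 1.0066294.
So the MXN growth factor = 1.0902871.
Annualise: 1.0902871^(12/15) − 1 = 0.071600 = 7.16%.

7.16%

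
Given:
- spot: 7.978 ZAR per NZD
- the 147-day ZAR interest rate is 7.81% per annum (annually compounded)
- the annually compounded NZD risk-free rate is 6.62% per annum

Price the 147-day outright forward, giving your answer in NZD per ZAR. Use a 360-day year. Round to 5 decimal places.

T = 147/360 years.
Growth of 1 ZAR over T: (1 + 0.0781)^(147/360) = 1.0311831.
Growth of 1 NZD over T: (1 + 0.0662)^(147/360) = 1.0265201.
CIP: F = S · (grow ZAR)/(grow NZD) = 7.978 × 1.0311831/1.0265201 = 8.014240 ZAR per NZD.
Quoted the other way: 1/8.014240 = 0.12478 NZD per ZAR.

0.12478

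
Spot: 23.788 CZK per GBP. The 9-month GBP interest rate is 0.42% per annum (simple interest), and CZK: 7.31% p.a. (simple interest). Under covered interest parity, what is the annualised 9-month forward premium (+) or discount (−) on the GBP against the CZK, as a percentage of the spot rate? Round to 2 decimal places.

T = 9/12 years.
CIP forward (CZK per GBP) = 23.788 × 1.054825/1.003150 = 25.013385.
(F − S)/S ÷ T = (25.013385 − 23.788)/23.788/(9/12) = 0.068684 → 6.87%.

+6.87%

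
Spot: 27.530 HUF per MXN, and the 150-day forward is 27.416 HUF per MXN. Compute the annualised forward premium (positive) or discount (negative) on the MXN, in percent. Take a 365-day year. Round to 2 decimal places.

T = 150/365 years.
(F − S)/S = (27.416 − 27.53)/27.53 = -0.0041409.
Annualise by dividing by T: -0.0041409 / (150/365) = -0.010076 → -1.01%.

-1.01%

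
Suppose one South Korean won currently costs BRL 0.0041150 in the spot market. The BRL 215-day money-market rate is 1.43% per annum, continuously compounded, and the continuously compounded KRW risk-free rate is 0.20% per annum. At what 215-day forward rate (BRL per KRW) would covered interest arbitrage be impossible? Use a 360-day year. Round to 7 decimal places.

0.0041453

T = 215/360 years.
BRL accumulates by e^(0.0143×215/360) = 1.0085768.
KRW growth factor: e^(0.0020×215/360) = 1.0011952.
So F = 0.004115 × 1.0085768 / 1.0011952 = 0.004145339 (BRL/KRW).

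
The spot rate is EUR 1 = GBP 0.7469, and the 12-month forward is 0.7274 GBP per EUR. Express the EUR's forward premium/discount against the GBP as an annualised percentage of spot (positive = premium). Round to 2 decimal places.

-2.61%

T = 1 year.
(F − S)/S = (0.7274 − 0.7469)/0.7469 = -0.0261079.
Per annum: -0.0261079 / 1 = -0.026108 = -2.61%.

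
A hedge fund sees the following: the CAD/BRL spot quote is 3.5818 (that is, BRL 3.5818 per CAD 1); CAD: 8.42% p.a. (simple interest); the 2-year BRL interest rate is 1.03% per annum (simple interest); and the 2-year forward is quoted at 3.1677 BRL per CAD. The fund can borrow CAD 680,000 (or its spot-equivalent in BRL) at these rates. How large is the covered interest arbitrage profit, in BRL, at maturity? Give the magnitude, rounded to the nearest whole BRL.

T = 2 years.
Invest the CAD and cover forward: 680,000 × 1.168400 × 3.1677 = BRL 2,516,775.66.
Convert at spot and invest in BRL: 680,000 × 3.5818 × 1.020600 = BRL 2,485,797.85.
The quoted forward overvalues CAD, so borrow BRL, buy CAD at spot, deposit the CAD at 8.42%, and sell the proceeds forward at 3.1677.
The gap between the two covered legs is BRL 30,978.

BRL 30,978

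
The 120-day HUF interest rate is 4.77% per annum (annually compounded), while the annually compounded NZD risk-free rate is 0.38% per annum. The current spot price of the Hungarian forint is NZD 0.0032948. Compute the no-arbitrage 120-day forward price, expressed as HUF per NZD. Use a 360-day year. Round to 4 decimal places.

T = 120/360 years.
Growth of 1 NZD over T: (1 + 0.0038)^(120/360) = 1.001265066.
Growth of 1 HUF over T: (1 + 0.0477)^(120/360) = 1.015653684.
Forward (NZD per HUF) = 0.0032948 × 1.001265066 / 1.015653684 = 0.00324812305.
Quoted the other way: 1/0.00324812305 = 307.8701 HUF per NZD.

307.8701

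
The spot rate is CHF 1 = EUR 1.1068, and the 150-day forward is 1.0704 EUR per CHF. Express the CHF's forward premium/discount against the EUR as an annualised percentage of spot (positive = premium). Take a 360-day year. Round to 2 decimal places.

-7.89%

T = 150/360 years.
CHF trades forward at -3.28876% vs spot over the period.
Per annum: -0.0328876 / (150/360) = -0.078930 = -7.89%.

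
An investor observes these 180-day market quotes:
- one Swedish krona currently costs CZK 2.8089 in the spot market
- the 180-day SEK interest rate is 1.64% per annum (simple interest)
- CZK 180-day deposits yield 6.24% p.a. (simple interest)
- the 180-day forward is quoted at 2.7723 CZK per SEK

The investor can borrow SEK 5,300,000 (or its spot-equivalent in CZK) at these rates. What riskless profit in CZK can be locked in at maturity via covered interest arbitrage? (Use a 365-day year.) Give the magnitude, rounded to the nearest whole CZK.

CZK 533,263

T = 180/365 years.
Keep in SEK, deliver into the forward: 5,300,000·1.0080876712·2.7723 = CZK 14,812,023.69.
Swap to CZK now, deposit: 5,300,000·2.8089·1.0307726027 = CZK 15,345,286.97.
The quoted forward undervalues SEK, so borrow SEK, convert to CZK at spot, deposit the CZK at 6.24%, and buy SEK forward at 2.7723 to cover the loan.
Profit = 15,345,286.97 − 14,812,023.69 = CZK 533,263.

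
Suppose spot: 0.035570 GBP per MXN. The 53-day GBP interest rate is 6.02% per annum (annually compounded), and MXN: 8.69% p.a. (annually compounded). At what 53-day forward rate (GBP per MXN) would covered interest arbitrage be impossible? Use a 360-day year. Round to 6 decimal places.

T = 53/360 years.
GBP growth factor: (1 + 0.0602)^(53/360) = 1.0086434.
MXN accumulates by (1 + 0.0869)^(53/360) = 1.0123435.
So F = 0.03557 × 1.0086434 / 1.0123435 = 0.03543999 (GBP/MXN).

0.035440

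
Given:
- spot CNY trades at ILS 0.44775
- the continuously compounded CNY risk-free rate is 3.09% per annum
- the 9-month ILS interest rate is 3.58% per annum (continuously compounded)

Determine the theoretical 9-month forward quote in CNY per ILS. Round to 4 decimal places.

2.2252

T = 9/12 years.
ILS accumulates by e^(0.0358×9/12) = 1.0272137.
CNY accumulates by e^(0.0309×9/12) = 1.0234456.
So F = 0.44775 × 1.0272137 / 1.0234456 = 0.4493985 (ILS/CNY).
Quoted the other way: 1/0.4493985 = 2.2252 CNY per ILS.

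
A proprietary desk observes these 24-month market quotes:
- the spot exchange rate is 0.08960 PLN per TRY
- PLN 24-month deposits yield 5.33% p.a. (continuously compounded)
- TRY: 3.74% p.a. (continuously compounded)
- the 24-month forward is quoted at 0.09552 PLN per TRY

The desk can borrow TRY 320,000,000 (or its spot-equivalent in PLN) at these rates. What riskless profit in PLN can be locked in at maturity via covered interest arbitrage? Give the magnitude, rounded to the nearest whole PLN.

T = 2 years.
Invest the TRY and cover forward: 320,000,000 × 1.0776685956 × 0.09552 = PLN 32,940,449.36.
Convert at spot and invest in PLN: 320,000,000 × 0.08960 × 1.1124891698 = PLN 31,897,289.48.
The quoted forward overvalues TRY, so borrow PLN, buy TRY at spot, deposit the TRY at 3.74%, and sell the proceeds forward at 0.09552.
Profit = 32,940,449.36 − 31,897,289.48 = PLN 1,043,160.

PLN 1,043,160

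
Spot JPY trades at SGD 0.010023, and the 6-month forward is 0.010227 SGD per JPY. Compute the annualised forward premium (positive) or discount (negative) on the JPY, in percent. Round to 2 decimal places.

T = 6/12 years.
(F − S)/S = (0.010227 − 0.010023)/0.010023 = 0.0203532.
×(1/T) gives 4.07% p.a.

+4.07%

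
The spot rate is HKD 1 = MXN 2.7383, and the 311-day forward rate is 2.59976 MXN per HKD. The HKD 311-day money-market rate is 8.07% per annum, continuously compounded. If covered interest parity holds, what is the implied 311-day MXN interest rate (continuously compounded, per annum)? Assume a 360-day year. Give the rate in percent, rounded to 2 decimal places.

T = 311/360 years.
F/S = 2.59976/2.7383 = 0.9494066 = (growth of MXN) / (growth of HKD).
The HKD side grows by e^(0.0807×311/360) = 1.0722035.
So the MXN growth factor = 1.0179571.
Take logs: ln 1.0179571 / (311/360) = 0.020602, so 2.06%.

2.06%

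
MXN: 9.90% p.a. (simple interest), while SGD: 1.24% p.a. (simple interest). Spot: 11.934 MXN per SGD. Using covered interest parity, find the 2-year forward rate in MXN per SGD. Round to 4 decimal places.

T = 2 years.
MXN accumulates by 1 + 0.0990×2 = 1.198000.
SGD growth factor: 1 + 0.0124×2 = 1.024800.
CIP: F = S · (grow MXN)/(grow SGD) = 11.934 × 1.198000/1.024800 = 13.950948 MXN per SGD.

13.9509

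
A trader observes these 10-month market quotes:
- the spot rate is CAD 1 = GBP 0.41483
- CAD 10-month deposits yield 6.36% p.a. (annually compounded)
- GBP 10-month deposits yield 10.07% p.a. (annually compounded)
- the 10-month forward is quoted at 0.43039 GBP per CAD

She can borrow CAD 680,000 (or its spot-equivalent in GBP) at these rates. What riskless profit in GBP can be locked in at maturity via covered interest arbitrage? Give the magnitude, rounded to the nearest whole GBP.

T = 10/12 years.
Keep in CAD, deliver into the forward: 680,000·1.05272582·0.43039 = GBP 308,096.21.
Swap to GBP now, deposit: 680,000·0.41483·1.08323863 = GBP 305,564.72.
The quoted forward overvalues CAD, so borrow GBP, buy CAD at spot, deposit the CAD at 6.36%, and sell the proceeds forward at 0.43039.
Profit = 308,096.21 − 305,564.72 = GBP 2,531.

GBP 2,531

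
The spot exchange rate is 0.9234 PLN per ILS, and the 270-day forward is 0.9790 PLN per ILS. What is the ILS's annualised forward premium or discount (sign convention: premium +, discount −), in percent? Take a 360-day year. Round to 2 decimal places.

T = 270/360 years.
Period premium: (0.9790 − 0.9234)/0.9234 = 0.0602123.
Per annum: 0.0602123 / (270/360) = 0.080283 = 8.03%.

+8.03%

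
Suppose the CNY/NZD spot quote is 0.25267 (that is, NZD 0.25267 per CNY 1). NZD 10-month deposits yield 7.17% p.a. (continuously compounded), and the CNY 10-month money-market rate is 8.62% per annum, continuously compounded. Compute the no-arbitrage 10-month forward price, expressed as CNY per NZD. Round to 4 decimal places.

4.0058

T = 10/12 years.
Growth of 1 NZD over T: e^(0.0717×10/12) = 1.0615711.
Growth of 1 CNY over T: e^(0.0862×10/12) = 1.0744762.
Forward (NZD per CNY) = 0.25267 × 1.0615711 / 1.0744762 = 0.2496353.
Invert for CNY per NZD: 1 / 0.2496353 = 4.0058.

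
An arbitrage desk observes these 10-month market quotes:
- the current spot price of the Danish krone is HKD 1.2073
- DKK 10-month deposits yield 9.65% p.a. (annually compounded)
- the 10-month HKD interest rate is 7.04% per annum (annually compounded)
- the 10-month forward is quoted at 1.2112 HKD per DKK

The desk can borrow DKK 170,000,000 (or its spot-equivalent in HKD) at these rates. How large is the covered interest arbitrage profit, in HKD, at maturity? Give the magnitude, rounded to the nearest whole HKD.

HKD 5,120,680

T = 10/12 years.
Route A — deposit DKK, sell forward: 170,000,000 × 1.07979305539 × 1.2112 = HKD 222,333,709.28.
Route B — convert at spot, deposit HKD: 170,000,000 × 1.2073 × 1.05833156766 = HKD 217,213,029.28.
The quoted forward overvalues DKK, so borrow HKD, buy DKK at spot, deposit the DKK at 9.65%, and sell the proceeds forward at 1.2112.
Arbitrage profit = |222,333,709.28 − 217,213,029.28| = HKD 5,120,680.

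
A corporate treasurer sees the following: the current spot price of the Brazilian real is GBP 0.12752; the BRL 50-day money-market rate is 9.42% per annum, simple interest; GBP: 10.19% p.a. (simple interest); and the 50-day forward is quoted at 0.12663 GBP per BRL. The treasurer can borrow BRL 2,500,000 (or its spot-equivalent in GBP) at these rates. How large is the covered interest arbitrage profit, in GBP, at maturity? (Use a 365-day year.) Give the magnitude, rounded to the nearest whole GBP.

T = 50/365 years.
Route A — deposit BRL, sell forward: 2,500,000 × 1.01290411 × 0.12663 = GBP 320,660.12.
Route B — convert at spot, deposit GBP: 2,500,000 × 0.12752 × 1.0139589 = GBP 323,250.10.
The quoted forward undervalues BRL, so borrow BRL, convert to GBP at spot, deposit the GBP at 10.19%, and buy BRL forward at 0.12663 to cover the loan.
Arbitrage profit = |320,660.12 − 323,250.10| = GBP 2,590.

GBP 2,590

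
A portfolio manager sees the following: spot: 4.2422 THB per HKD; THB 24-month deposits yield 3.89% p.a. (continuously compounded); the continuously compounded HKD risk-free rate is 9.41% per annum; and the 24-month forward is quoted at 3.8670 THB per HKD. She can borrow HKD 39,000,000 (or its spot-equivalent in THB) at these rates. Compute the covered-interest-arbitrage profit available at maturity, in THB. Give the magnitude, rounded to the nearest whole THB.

T = 2 years.
Invest the HKD and cover forward: 39,000,000 × 1.20707490619 × 3.8670 = THB 182,042,587.83.
Convert at spot and invest in THB: 39,000,000 × 4.2422 × 1.08090645576 = THB 178,831,433.30.
The quoted forward overvalues HKD, so borrow THB, buy HKD at spot, deposit the HKD at 9.41%, and sell the proceeds forward at 3.8670.
Profit = 182,042,587.83 − 178,831,433.30 = THB 3,211,155.

THB 3,211,155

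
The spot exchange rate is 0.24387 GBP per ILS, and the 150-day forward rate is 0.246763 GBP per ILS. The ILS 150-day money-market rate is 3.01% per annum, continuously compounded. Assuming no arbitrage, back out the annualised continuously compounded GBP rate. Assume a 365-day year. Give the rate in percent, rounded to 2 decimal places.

5.88%

T = 150/365 years.
By CIP, F/S equals the GBP-to-ILS growth ratio: 0.246763/0.24387 = 1.0118629.
The ILS side grows by e^(0.0301×150/365) = 1.0124467.
So the GBP growth factor = 1.0244573.
r = ln(1.0244573)/(150/365) = 0.058797 → 5.88%.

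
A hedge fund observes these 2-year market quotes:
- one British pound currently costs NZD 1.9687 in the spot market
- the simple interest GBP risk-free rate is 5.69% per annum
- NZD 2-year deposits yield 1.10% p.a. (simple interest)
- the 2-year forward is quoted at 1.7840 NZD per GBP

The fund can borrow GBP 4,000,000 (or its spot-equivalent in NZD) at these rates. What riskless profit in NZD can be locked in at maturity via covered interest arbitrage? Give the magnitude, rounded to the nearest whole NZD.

T = 2 years.
Keep in GBP, deliver into the forward: 4,000,000·1.113800·1.7840 = NZD 7,948,076.80.
Swap to NZD now, deposit: 4,000,000·1.9687·1.022000 = NZD 8,048,045.60.
The quoted forward undervalues GBP, so borrow GBP, convert to NZD at spot, deposit the NZD at 1.10%, and buy GBP forward at 1.7840 to cover the loan.
The gap between the two covered legs is NZD 99,969.

NZD 99,969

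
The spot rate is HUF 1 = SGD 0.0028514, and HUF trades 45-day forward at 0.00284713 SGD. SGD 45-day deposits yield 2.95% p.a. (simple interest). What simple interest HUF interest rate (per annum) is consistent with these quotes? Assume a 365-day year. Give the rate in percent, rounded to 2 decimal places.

T = 45/365 years.
By CIP, F/S equals the SGD-to-HUF growth ratio: 0.00284713/0.0028514 = 0.9985025.
SGD growth factor: 1 + 0.0295×45/365 = 1.003637.
That pins the HUF growth at 1.0051422.
r = (1.0051422 − 1)/(45/365) = 0.041709 → 4.17%.

4.17%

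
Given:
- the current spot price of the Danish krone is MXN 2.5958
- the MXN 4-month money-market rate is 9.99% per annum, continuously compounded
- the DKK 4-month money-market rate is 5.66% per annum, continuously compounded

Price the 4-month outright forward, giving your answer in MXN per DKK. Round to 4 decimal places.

2.6335

T = 4/12 years.
Growth of 1 MXN over T: e^(0.0999×4/12) = 1.0338607.
DKK accumulates by e^(0.0566×4/12) = 1.0190458.
Forward (MXN per DKK) = 2.5958 × 1.0338607 / 1.0190458 = 2.633538.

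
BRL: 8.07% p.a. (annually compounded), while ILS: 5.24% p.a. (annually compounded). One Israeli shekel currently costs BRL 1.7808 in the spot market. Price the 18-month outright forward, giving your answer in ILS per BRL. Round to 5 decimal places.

0.53963

T = 18/12 years.
BRL accumulates by (1 + 0.0807)^(18/12) = 1.1234603.
ILS accumulates by (1 + 0.0524)^(18/12) = 1.0796208.
CIP: F = S · (grow BRL)/(grow ILS) = 1.7808 × 1.1234603/1.0796208 = 1.853112 BRL per ILS.
Invert for ILS per BRL: 1 / 1.853112 = 0.53963.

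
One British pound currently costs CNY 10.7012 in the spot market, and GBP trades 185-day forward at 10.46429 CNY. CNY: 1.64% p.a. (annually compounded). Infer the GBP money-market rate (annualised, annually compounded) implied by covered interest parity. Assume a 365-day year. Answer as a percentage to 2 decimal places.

T = 185/365 years.
By CIP, F/S equals the CNY-to-GBP growth ratio: 10.46429/10.7012 = 0.9778614.
CNY growth factor: (1 + 0.0164)^(185/365) = 1.008279.
So the GBP growth factor = 1.0311062.
Annualise: 1.0311062^(365/185) − 1 = 0.062300 = 6.23%.

6.23%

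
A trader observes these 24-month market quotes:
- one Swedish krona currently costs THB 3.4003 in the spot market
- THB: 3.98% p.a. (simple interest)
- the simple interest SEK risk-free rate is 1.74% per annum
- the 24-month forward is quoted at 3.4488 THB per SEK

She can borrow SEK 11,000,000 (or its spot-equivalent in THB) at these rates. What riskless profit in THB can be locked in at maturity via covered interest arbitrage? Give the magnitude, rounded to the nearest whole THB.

T = 2 years.
Keep in SEK, deliver into the forward: 11,000,000·1.034800·3.4488 = THB 39,257,000.64.
Swap to THB now, deposit: 11,000,000·3.4003·1.079600 = THB 40,380,602.68.
The quoted forward undervalues SEK, so borrow SEK, convert to THB at spot, deposit the THB at 3.98%, and buy SEK forward at 3.4488 to cover the loan.
The gap between the two covered legs is THB 1,123,602.

THB 1,123,602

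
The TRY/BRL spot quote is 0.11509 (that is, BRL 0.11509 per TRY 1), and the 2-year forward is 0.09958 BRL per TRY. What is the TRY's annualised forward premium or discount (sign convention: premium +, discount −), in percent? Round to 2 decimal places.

-6.74%

T = 2 years.
Period premium: (0.09958 − 0.11509)/0.11509 = -0.1347641.
Annualise by dividing by T: -0.1347641 / 2 = -0.067382 → -6.74%.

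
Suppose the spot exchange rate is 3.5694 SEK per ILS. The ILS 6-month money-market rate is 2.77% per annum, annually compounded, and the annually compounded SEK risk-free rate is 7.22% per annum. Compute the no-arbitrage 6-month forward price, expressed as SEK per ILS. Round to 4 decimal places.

3.6459

T = 6/12 years.
SEK growth factor: (1 + 0.0722)^(6/12) = 1.0354709.
ILS accumulates by (1 + 0.0277)^(6/12) = 1.0137554.
Forward (SEK per ILS) = 3.5694 × 1.0354709 / 1.0137554 = 3.645860.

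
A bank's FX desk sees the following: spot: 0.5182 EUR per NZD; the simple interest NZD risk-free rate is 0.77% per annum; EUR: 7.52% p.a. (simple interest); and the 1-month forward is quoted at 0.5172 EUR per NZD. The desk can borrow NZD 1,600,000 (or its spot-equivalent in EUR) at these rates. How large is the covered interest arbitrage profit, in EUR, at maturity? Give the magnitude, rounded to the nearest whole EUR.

EUR 6,265

T = 1/12 years.
Route A — deposit NZD, sell forward: 1,600,000 × 1.00064167 × 0.5172 = EUR 828,050.99.
Route B — convert at spot, deposit EUR: 1,600,000 × 0.5182 × 1.00626667 = EUR 834,315.82.
The quoted forward undervalues NZD, so borrow NZD, convert to EUR at spot, deposit the EUR at 7.52%, and buy NZD forward at 0.5172 to cover the loan.
Arbitrage profit = |828,050.99 − 834,315.82| = EUR 6,265.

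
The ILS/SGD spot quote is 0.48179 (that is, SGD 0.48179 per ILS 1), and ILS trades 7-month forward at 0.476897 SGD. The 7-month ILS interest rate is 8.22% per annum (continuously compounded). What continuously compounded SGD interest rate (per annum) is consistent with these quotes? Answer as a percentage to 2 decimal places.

T = 7/12 years.
CIP gives F = S · g_SGD/g_ILS, so g_SGD/g_ILS = 0.476897/0.48179 = 0.9898441.
ILS growth factor: e^(0.0822×7/12) = 1.0491182.
That pins the SGD growth at 1.0384635.
r = ln(1.0384635)/(7/12) = 0.064701 → 6.47%.

6.47%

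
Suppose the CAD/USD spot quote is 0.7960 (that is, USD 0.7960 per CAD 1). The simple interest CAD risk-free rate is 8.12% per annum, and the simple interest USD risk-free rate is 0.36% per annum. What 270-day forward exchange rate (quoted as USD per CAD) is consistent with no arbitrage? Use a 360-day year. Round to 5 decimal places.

T = 270/360 years.
USD growth factor: 1 + 0.0036×270/360 = 1.002700.
CAD growth factor: 1 + 0.0812×270/360 = 1.060900.
CIP: F = S · (grow USD)/(grow CAD) = 0.796 × 1.002700/1.060900 = 0.7523322 USD per CAD.

0.75233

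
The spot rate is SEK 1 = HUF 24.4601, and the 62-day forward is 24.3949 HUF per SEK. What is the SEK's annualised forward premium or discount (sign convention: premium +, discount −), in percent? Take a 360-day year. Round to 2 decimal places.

-1.55%

T = 62/360 years.
(F − S)/S = (24.3949 − 24.4601)/24.4601 = -0.0026656.
Per annum: -0.0026656 / (62/360) = -0.015478 = -1.55%.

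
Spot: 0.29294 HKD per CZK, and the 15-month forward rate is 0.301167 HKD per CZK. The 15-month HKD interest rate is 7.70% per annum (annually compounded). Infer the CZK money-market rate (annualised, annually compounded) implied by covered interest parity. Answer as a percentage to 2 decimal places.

5.34%

T = 15/12 years.
By CIP, F/S equals the HKD-to-CZK growth ratio: 0.301167/0.29294 = 1.0280842.
The HKD side grows by (1 + 0.0770)^(15/12) = 1.0971591.
That pins the CZK growth at 1.067188.
Annualise: 1.067188^(12/15) − 1 = 0.053399 = 5.34%.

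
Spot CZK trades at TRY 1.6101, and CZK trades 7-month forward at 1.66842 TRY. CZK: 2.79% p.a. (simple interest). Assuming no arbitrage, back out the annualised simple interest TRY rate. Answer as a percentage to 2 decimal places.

T = 7/12 years.
F/S = 1.66842/1.6101 = 1.0362214 = (growth of TRY) / (growth of CZK).
The CZK side grows by 1 + 0.0279×7/12 = 1.016275.
That pins the TRY growth at 1.0530859.
r = (1.0530859 − 1)/(7/12) = 0.091004 → 9.10%.

9.10%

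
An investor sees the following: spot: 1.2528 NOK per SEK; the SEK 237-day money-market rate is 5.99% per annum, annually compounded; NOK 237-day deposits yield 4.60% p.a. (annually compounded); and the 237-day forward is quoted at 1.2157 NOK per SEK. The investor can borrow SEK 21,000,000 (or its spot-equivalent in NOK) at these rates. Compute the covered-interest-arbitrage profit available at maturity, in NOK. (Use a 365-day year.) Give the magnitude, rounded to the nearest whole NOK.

NOK 575,900

T = 237/365 years.
Route A — deposit SEK, sell forward: 21,000,000 × 1.0384961126 × 1.2157 = NOK 26,512,494.21.
Route B — convert at spot, deposit NOK: 21,000,000 × 1.2528 × 1.0296324398 = NOK 27,088,393.93.
The quoted forward undervalues SEK, so borrow SEK, convert to NOK at spot, deposit the NOK at 4.60%, and buy SEK forward at 1.2157 to cover the loan.
Profit = 27,088,393.93 − 26,512,494.21 = NOK 575,900.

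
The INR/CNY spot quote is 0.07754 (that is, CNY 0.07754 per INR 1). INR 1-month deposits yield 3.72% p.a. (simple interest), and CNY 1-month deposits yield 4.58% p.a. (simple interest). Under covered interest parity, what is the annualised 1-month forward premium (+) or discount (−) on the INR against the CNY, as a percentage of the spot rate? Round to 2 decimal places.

T = 1/12 years.
F = S · g_CNY/g_INR = 0.07754 × 1.0038167/1.003100 = 0.07759540.
(F − S)/S ÷ T = (0.07759540 − 0.07754)/0.07754/(1/12) = 0.008574 → 0.86%.

+0.86%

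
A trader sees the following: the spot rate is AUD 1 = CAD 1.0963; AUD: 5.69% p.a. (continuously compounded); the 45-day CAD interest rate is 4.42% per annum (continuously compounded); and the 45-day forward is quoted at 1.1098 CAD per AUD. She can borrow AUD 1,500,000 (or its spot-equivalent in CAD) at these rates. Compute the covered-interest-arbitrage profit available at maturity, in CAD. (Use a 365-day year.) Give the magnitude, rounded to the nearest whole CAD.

T = 45/365 years.
Route A — deposit AUD, sell forward: 1,500,000 × 1.007039732 × 1.1098 = CAD 1,676,419.04.
Route B — convert at spot, deposit CAD: 1,500,000 × 1.0963 × 1.00546419 = CAD 1,653,435.59.
The quoted forward overvalues AUD, so borrow CAD, buy AUD at spot, deposit the AUD at 5.69%, and sell the proceeds forward at 1.1098.
The gap between the two covered legs is CAD 22,983.

CAD 22,983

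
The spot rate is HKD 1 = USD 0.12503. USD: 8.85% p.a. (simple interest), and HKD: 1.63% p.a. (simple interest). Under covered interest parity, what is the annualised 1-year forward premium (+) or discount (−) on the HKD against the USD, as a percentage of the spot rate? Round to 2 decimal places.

+7.10%

T = 1 year.
F = S · g_USD/g_HKD = 0.12503 × 1.088500/1.016300 = 0.13391238.
(F − S)/S ÷ T = (0.13391238 − 0.12503)/0.12503/1 = 0.071042 → 7.10%.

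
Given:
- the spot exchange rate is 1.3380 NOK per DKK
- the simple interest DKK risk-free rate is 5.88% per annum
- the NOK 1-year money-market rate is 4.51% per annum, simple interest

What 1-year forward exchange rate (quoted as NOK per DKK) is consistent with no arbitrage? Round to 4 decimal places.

1.3207

T = 1 year.
NOK accumulates by 1 + 0.0451×1 = 1.045100.
DKK growth factor: 1 + 0.0588×1 = 1.058800.
CIP: F = S · (grow NOK)/(grow DKK) = 1.338 × 1.045100/1.058800 = 1.320687 NOK per DKK.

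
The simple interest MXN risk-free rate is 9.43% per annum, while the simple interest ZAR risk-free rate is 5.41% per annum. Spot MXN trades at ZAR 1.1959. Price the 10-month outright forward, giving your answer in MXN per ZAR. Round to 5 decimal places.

0.86299

T = 10/12 years.
ZAR accumulates by 1 + 0.0541×10/12 = 1.0450833.
MXN growth factor: 1 + 0.0943×10/12 = 1.0785833.
CIP: F = S · (grow ZAR)/(grow MXN) = 1.1959 × 1.0450833/1.0785833 = 1.158756 ZAR per MXN.
Quoted the other way: 1/1.158756 = 0.86299 MXN per ZAR.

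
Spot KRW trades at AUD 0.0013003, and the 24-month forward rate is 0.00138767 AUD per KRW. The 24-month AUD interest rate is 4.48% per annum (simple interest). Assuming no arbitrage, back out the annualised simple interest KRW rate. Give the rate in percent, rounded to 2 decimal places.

1.05%

T = 2 years.
F/S = 0.00138767/0.0013003 = 1.0671922 = (growth of AUD) / (growth of KRW).
AUD growth factor: 1 + 0.0448×2 = 1.089600.
So the KRW growth factor = 1.020997.
(1.020997 − 1)/T = 0.010498, i.e. 1.05%.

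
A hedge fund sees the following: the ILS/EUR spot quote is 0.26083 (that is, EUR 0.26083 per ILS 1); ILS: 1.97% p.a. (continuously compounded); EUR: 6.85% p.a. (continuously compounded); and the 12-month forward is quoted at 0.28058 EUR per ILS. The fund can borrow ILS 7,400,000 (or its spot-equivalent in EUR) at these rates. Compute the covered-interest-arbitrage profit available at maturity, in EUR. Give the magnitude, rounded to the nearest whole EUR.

T = 1 year.
Invest the ILS and cover forward: 7,400,000 × 1.019895326 × 0.28058 = EUR 2,117,600.51.
Convert at spot and invest in EUR: 7,400,000 × 0.26083 × 1.070900625 = EUR 2,066,990.27.
The quoted forward overvalues ILS, so borrow EUR, buy ILS at spot, deposit the ILS at 1.97%, and sell the proceeds forward at 0.28058.
Profit = 2,117,600.51 − 2,066,990.27 = EUR 50,610.

EUR 50,610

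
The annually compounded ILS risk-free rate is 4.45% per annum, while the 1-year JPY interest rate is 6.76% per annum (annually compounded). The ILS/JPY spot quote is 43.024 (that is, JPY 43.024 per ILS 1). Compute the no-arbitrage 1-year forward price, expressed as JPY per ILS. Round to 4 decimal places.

43.9755

T = 1 year.
JPY accumulates by (1 + 0.0676)^1 = 1.067600.
Growth of 1 ILS over T: (1 + 0.0445)^1 = 1.044500.
CIP: F = S · (grow JPY)/(grow ILS) = 43.024 × 1.067600/1.044500 = 43.975512 JPY per ILS.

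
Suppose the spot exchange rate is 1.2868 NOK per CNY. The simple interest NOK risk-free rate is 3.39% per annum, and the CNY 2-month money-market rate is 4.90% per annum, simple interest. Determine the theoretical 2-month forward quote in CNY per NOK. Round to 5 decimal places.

0.77907

T = 2/12 years.
NOK growth factor: 1 + 0.0339×2/12 = 1.005650.
CNY growth factor: 1 + 0.0490×2/12 = 1.0081667.
Forward (NOK per CNY) = 1.2868 × 1.005650 / 1.0081667 = 1.283588.
Invert for CNY per NOK: 1 / 1.283588 = 0.77907.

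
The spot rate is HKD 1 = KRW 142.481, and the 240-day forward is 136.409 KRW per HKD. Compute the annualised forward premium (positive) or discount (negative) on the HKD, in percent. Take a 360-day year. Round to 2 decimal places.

T = 240/360 years.
Period premium: (136.409 − 142.481)/142.481 = -0.0426162.
×(1/T) gives -6.39% p.a.

-6.39%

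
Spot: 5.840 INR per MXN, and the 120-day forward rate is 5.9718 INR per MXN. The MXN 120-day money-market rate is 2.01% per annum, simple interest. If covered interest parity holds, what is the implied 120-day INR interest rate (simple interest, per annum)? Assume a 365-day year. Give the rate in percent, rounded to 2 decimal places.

T = 120/365 years.
CIP gives F = S · g_INR/g_MXN, so g_INR/g_MXN = 5.9718/5.84 = 1.0225685.
The MXN side grows by 1 + 0.0201×120/365 = 1.0066082.
So the INR growth factor = 1.0293258.
(1.0293258 − 1)/T = 0.089199, i.e. 8.92%.

8.92%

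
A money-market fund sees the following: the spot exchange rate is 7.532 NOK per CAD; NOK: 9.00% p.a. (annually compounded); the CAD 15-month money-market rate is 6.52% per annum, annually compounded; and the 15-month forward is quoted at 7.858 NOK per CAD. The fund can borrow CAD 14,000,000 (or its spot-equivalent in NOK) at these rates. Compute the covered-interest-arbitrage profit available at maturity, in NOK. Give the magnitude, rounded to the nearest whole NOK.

T = 15/12 years.
Route A — deposit CAD, sell forward: 14,000,000 × 1.08215369633 × 7.858 = NOK 119,049,892.44.
Route B — convert at spot, deposit NOK: 14,000,000 × 7.532 × 1.11373821714 = NOK 117,441,467.52.
The quoted forward overvalues CAD, so borrow NOK, buy CAD at spot, deposit the CAD at 6.52%, and sell the proceeds forward at 7.858.
Arbitrage profit = |119,049,892.44 − 117,441,467.52| = NOK 1,608,425.

NOK 1,608,425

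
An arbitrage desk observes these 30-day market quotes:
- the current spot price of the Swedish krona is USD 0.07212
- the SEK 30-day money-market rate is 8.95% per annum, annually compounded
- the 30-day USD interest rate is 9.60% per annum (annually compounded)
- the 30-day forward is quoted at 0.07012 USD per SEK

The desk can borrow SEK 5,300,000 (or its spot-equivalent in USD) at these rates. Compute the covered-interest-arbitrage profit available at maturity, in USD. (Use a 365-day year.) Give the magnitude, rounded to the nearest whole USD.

USD 10,863

T = 30/365 years.
Route A — deposit SEK, sell forward: 5,300,000 × 1.00707026 × 0.07012 = USD 374,263.56.
Route B — convert at spot, deposit USD: 5,300,000 × 0.07212 × 1.00756274 = USD 385,126.75.
The quoted forward undervalues SEK, so borrow SEK, convert to USD at spot, deposit the USD at 9.60%, and buy SEK forward at 0.07012 to cover the loan.
Arbitrage profit = |374,263.56 − 385,126.75| = USD 10,863.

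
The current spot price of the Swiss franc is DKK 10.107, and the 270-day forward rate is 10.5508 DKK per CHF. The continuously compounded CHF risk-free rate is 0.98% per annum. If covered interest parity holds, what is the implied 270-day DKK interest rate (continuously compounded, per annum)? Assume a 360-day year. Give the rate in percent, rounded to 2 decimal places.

6.71%

T = 270/360 years.
CIP gives F = S · g_DKK/g_CHF, so g_DKK/g_CHF = 10.5508/10.107 = 1.0439102.
The CHF side grows by e^(0.0098×270/360) = 1.0073771.
That pins the DKK growth at 1.0516112.
r = ln(1.0516112)/(270/360) = 0.067098 → 6.71%.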